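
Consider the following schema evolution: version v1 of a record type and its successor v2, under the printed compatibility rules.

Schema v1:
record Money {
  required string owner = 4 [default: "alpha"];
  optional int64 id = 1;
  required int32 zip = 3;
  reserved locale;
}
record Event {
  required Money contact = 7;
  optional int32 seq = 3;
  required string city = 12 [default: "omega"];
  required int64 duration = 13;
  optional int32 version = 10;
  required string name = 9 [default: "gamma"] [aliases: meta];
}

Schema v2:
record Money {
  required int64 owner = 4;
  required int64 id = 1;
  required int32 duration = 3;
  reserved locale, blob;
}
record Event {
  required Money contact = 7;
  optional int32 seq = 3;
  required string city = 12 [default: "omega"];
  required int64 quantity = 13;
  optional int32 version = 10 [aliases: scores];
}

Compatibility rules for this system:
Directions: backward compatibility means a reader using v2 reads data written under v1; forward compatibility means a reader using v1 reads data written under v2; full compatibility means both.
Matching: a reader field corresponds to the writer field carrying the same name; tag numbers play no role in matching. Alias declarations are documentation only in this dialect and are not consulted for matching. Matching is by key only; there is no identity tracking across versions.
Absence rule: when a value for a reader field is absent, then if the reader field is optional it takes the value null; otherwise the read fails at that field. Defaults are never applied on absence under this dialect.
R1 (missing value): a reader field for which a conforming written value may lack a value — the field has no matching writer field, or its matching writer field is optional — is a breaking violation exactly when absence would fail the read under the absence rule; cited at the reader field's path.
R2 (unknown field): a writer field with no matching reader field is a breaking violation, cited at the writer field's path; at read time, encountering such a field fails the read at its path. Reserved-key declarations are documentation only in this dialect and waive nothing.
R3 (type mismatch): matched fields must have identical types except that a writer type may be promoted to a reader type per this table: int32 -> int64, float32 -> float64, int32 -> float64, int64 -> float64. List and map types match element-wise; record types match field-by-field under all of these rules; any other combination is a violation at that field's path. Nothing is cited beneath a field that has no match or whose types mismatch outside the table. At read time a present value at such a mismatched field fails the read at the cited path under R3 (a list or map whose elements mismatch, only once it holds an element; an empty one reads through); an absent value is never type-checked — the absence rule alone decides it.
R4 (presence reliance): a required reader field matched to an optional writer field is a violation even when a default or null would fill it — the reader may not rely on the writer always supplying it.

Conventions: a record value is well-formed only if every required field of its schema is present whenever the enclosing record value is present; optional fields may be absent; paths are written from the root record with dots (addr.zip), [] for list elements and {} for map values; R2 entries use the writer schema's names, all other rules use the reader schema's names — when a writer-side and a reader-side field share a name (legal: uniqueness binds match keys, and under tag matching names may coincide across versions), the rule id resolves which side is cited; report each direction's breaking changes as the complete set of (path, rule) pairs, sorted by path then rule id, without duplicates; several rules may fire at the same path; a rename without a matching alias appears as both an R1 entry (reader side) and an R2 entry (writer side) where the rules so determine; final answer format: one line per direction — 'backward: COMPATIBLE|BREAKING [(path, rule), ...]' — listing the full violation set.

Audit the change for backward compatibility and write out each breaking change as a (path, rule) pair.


backward: BREAKING [(contact.duration, R1), (contact.id, R1), (contact.id, R4), (contact.owner, R3), (contact.zip, R2), (duration, R2), (name, R2), (quantity, R1)]

the writer's type comes first in each Event pair
backward on Event — v2 reading data written by v1:
  contact: Money -> Money, writer required; from contact
  seq: int32 -> int32, writer optional; from seq
  city: string -> string, writer required; from city
  no writer field matches reader quantity
  version: int32 -> int32, writer optional; from version
  writer field duration has no reader counterpart
  writer field name has no reader counterpart
  contact.owner: string -> int64, writer required; from contact.owner
  contact.id: int64 -> int64, writer optional; from contact.id
  no writer field matches reader contact.duration
  writer field contact.zip has no reader counterpart
  rule R1 violated at contact.duration
  rule R1 violated at contact.id
  rule R4 violated at contact.id
  rule R3 violated at contact.owner
  rule R2 violated at contact.zip
  rule R2 violated at duration
  rule R2 violated at name
  rule R1 violated at quantity
  => 8 violation(s): backward is BREAKING for Event


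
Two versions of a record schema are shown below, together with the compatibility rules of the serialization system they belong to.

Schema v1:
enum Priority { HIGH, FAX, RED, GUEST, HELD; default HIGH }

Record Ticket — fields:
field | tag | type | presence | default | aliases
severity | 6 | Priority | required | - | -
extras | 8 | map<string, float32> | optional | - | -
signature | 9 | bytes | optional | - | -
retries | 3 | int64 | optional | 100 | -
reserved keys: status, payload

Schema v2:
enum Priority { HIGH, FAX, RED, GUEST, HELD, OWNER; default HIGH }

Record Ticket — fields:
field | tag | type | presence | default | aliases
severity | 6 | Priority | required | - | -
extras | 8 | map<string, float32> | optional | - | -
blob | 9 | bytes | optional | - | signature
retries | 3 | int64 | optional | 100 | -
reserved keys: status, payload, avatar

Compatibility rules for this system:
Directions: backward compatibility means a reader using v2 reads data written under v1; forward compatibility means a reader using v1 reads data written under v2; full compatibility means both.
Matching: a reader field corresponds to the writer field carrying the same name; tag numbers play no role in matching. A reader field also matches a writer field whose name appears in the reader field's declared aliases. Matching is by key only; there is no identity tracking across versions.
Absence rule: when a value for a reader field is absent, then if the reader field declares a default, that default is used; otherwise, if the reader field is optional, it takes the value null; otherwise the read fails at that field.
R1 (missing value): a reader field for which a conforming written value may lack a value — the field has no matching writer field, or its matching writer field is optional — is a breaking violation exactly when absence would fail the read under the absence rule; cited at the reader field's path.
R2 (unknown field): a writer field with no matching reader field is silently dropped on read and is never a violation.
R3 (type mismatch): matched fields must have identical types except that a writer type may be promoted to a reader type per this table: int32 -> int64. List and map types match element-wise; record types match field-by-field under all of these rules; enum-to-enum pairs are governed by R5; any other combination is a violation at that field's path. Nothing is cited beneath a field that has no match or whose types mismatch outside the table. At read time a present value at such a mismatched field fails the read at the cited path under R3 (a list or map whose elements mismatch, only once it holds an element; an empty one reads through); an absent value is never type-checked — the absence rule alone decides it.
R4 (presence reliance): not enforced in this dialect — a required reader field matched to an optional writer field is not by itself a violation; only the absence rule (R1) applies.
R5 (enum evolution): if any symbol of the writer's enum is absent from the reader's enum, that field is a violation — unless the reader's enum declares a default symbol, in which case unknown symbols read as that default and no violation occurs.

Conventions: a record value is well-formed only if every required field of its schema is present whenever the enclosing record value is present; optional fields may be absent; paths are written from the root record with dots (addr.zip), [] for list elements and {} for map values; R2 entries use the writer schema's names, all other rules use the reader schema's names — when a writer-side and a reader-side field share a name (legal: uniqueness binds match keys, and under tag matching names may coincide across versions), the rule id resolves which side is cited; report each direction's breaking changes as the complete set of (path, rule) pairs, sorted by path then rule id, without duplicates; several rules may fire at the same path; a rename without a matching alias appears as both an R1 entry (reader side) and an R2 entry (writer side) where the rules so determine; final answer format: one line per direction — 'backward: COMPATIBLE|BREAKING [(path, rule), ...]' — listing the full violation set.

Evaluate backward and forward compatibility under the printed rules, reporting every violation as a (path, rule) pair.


backward: COMPATIBLE []; forward: COMPATIBLE []

arrows below run writer -> reader for Ticket
backward on Ticket — v2 reading data written by v1:
  Priority -> Priority, writer required: severity aligns to severity
  map<string, float32> -> map<string, float32>, writer optional: extras aligns to extras
  bytes -> bytes, writer optional: blob aligns to signature
  int64 -> int64, writer optional: retries aligns to retries
  => no violations; backward on Ticket: COMPATIBLE
forward on Ticket — v1 reading data written by v2:
  Priority -> Priority, writer required: severity aligns to severity
  map<string, float32> -> map<string, float32>, writer optional: extras aligns to extras
  signature: no writer-side match
  int64 -> int64, writer optional: retries aligns to retries
  leftover writer field: blob
  => no violations; forward on Ticket: COMPATIBLE


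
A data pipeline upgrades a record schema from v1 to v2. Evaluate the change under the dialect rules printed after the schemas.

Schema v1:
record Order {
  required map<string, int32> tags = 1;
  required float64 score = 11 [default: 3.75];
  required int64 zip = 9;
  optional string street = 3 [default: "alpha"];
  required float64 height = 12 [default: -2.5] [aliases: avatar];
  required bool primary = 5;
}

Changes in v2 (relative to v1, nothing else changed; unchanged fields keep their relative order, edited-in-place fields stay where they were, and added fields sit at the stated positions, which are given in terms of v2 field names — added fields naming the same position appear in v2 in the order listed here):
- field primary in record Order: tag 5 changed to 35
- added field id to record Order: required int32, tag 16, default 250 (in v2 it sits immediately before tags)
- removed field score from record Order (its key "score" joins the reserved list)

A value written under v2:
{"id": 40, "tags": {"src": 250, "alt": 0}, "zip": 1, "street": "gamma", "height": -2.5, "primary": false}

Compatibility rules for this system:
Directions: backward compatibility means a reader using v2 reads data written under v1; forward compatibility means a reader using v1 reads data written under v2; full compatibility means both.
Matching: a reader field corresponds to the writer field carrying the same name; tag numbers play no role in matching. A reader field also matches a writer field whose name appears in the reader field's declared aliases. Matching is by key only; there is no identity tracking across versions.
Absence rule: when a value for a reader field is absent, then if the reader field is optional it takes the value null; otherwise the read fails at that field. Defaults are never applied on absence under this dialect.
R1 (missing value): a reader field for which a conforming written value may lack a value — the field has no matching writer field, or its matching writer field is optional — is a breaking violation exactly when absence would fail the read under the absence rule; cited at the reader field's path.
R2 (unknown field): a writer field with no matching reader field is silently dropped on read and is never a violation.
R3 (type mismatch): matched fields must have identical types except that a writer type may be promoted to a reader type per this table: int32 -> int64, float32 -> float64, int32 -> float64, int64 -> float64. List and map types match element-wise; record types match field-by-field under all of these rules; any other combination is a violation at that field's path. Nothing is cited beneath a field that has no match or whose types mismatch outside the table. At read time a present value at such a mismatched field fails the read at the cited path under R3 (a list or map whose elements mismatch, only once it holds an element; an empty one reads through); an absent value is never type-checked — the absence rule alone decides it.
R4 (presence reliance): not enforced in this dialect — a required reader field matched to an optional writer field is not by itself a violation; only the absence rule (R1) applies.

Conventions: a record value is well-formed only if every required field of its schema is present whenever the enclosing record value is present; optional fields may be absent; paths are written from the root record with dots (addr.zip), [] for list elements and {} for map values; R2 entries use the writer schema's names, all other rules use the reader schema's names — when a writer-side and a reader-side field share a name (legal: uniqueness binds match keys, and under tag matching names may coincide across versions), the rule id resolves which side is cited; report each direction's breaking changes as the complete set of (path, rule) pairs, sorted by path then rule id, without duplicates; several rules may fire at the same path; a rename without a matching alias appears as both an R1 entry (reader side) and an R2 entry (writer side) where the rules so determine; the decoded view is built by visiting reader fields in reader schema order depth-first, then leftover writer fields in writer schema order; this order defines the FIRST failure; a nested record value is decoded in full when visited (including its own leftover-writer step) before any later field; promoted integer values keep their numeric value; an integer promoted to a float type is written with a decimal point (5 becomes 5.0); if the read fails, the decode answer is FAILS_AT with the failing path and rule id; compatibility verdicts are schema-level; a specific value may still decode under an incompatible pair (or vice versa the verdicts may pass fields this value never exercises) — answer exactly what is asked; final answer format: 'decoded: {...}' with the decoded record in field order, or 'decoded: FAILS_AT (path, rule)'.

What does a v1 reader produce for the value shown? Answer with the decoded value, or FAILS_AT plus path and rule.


in Order below, arrows point writer -> reader
decode (reader v1):
  tags := {"src": 250, "alt": 0}
  read fails at score under R1 (no fill)
  => FAILS_AT (score, R1)
remaining Order differences; none change what is asked:
  field primary in record Order: tag 5 changed to 35 -> triggers nothing under the printed rules; the Order answer is the same either way
  added field id to record Order: required int32, tag 16, default 250 (in v2 it sits immediately before tags) -> shifts the Order verdicts, not this decode

decoded: FAILS_AT (score, R1)


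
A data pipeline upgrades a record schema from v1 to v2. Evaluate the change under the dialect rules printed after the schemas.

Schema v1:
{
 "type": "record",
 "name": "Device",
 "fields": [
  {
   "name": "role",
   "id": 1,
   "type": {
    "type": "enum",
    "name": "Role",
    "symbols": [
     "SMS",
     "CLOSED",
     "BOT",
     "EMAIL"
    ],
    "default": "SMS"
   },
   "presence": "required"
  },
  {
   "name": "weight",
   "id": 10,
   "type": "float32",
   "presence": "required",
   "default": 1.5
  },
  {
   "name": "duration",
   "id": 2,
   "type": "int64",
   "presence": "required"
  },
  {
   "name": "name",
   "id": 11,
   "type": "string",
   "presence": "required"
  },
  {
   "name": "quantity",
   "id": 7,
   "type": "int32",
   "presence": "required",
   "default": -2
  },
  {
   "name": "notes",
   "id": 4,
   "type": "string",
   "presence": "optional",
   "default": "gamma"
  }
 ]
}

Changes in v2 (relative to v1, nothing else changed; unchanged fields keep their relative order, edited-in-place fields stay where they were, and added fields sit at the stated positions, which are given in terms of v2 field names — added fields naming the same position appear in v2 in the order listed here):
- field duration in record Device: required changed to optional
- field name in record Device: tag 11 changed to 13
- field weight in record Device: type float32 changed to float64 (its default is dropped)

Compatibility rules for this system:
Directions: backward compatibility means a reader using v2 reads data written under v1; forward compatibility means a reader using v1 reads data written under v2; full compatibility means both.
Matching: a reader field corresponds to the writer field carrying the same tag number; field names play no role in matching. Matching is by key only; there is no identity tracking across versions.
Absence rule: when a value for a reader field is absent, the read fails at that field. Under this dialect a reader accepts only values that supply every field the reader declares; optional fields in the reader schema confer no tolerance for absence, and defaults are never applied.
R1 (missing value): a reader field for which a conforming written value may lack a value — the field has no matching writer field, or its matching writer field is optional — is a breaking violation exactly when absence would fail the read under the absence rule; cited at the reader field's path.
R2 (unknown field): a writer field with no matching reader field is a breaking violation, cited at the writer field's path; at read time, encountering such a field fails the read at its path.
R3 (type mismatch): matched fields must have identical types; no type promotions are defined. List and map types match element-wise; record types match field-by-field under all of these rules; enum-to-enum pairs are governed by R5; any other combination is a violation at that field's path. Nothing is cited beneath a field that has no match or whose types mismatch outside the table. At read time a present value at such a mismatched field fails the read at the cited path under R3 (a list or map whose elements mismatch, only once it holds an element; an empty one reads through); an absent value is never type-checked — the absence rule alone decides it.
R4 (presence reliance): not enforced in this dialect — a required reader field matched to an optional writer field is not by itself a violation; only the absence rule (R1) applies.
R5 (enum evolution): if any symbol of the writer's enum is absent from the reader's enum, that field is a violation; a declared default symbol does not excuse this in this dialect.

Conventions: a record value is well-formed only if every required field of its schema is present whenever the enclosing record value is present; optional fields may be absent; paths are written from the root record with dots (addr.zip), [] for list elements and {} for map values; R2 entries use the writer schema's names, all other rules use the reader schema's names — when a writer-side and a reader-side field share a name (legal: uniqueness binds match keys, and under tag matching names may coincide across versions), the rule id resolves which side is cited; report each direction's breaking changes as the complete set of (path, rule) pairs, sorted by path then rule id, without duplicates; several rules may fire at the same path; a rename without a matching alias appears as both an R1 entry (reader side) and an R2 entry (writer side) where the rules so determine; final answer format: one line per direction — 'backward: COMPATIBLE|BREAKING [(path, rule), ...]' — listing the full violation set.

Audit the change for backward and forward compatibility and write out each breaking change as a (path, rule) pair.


backward: BREAKING [(name, R1), (name, R2), (notes, R1), (weight, R3)]; forward: BREAKING [(duration, R1), (name, R1), (name, R2), (notes, R1), (weight, R3)]

each type pair in Device: writer, then reader
backward pass over Device, reader schema v2, writer schema v1:
  role: paired with writer role (Role -> Role; writer required)
  weight: paired with writer weight (float32 -> float64; writer required)
  duration: paired with writer duration (int64 -> int64; writer required)
  no writer field matches reader name
  quantity: paired with writer quantity (int32 -> int32; writer required)
  notes: paired with writer notes (string -> string; writer optional)
  name (writer side), unknown to reader
  violation R1 at name
  violation R2 at name
  violation R1 at notes
  violation R3 at weight
  backward on Device therefore BREAKING (4)
forward pass over Device, reader schema v1, writer schema v2:
  role: paired with writer role (Role -> Role; writer required)
  weight: paired with writer weight (float64 -> float32; writer required)
  duration: paired with writer duration (int64 -> int64; writer optional)
  no writer field matches reader name
  quantity: paired with writer quantity (int32 -> int32; writer required)
  notes: paired with writer notes (string -> string; writer optional)
  name (writer side), unknown to reader
  violation R1 at duration
  violation R1 at name
  violation R2 at name
  violation R1 at notes
  violation R3 at weight
  forward on Device therefore BREAKING (5)


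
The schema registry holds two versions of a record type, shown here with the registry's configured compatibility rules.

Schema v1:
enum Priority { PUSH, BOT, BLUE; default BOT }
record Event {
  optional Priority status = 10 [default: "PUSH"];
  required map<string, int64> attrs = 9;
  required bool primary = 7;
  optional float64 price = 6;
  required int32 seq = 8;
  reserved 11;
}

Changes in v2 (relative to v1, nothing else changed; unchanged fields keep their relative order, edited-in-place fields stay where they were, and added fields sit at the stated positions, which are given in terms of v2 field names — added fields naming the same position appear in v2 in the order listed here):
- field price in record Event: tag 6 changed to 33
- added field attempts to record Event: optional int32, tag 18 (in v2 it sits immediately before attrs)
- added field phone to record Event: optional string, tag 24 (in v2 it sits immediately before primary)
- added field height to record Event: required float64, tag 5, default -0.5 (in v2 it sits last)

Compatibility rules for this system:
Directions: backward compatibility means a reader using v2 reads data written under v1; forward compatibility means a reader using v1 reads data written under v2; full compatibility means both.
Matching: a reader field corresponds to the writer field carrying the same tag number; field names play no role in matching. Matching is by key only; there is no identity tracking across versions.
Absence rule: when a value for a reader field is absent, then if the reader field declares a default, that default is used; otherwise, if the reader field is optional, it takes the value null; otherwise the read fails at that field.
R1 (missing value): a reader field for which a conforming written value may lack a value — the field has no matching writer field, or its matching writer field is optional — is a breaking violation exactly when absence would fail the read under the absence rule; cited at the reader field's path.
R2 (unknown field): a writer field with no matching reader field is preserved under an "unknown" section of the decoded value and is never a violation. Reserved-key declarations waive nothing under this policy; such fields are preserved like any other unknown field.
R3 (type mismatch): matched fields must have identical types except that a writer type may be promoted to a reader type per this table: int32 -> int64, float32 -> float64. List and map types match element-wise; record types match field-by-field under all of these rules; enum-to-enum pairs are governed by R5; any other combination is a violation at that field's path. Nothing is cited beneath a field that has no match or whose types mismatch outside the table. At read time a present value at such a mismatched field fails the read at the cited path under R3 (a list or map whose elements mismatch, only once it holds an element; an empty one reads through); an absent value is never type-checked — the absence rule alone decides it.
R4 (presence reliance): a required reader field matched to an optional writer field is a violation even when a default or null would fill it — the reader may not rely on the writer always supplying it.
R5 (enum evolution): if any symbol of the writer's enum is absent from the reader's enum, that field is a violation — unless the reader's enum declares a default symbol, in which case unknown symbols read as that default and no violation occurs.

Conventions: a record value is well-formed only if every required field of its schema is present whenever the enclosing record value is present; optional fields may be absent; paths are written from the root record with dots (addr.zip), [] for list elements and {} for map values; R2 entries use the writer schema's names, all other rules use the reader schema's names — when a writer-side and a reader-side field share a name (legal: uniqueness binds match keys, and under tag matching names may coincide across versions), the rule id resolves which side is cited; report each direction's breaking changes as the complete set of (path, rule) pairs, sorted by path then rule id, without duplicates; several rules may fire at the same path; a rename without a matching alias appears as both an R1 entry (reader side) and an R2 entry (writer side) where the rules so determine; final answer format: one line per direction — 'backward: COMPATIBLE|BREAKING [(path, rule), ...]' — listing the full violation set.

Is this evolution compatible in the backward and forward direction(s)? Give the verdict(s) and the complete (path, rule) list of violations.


each type pair in Event: writer, then reader
backward pass over Event, reader schema v2, writer schema v1:
  status: Priority -> Priority, writer optional; from status
  attempts: no writer-side match
  attrs: map<string, int64> -> map<string, int64>, writer required; from attrs
  phone: no writer-side match
  primary: bool -> bool, writer required; from primary
  price: no writer-side match
  seq: int32 -> int32, writer required; from seq
  height: no writer-side match
  writer field price has no reader counterpart
  => no violations; backward on Event: COMPATIBLE
forward pass over Event, reader schema v1, writer schema v2:
  status: Priority -> Priority, writer optional; from status
  attrs: map<string, int64> -> map<string, int64>, writer required; from attrs
  primary: bool -> bool, writer required; from primary
  price: no writer-side match
  seq: int32 -> int32, writer required; from seq
  writer field attempts has no reader counterpart
  writer field phone has no reader counterpart
  writer field price has no reader counterpart
  writer field height has no reader counterpart
  => no violations; forward on Event: COMPATIBLE

backward: COMPATIBLE []; forward: COMPATIBLE []


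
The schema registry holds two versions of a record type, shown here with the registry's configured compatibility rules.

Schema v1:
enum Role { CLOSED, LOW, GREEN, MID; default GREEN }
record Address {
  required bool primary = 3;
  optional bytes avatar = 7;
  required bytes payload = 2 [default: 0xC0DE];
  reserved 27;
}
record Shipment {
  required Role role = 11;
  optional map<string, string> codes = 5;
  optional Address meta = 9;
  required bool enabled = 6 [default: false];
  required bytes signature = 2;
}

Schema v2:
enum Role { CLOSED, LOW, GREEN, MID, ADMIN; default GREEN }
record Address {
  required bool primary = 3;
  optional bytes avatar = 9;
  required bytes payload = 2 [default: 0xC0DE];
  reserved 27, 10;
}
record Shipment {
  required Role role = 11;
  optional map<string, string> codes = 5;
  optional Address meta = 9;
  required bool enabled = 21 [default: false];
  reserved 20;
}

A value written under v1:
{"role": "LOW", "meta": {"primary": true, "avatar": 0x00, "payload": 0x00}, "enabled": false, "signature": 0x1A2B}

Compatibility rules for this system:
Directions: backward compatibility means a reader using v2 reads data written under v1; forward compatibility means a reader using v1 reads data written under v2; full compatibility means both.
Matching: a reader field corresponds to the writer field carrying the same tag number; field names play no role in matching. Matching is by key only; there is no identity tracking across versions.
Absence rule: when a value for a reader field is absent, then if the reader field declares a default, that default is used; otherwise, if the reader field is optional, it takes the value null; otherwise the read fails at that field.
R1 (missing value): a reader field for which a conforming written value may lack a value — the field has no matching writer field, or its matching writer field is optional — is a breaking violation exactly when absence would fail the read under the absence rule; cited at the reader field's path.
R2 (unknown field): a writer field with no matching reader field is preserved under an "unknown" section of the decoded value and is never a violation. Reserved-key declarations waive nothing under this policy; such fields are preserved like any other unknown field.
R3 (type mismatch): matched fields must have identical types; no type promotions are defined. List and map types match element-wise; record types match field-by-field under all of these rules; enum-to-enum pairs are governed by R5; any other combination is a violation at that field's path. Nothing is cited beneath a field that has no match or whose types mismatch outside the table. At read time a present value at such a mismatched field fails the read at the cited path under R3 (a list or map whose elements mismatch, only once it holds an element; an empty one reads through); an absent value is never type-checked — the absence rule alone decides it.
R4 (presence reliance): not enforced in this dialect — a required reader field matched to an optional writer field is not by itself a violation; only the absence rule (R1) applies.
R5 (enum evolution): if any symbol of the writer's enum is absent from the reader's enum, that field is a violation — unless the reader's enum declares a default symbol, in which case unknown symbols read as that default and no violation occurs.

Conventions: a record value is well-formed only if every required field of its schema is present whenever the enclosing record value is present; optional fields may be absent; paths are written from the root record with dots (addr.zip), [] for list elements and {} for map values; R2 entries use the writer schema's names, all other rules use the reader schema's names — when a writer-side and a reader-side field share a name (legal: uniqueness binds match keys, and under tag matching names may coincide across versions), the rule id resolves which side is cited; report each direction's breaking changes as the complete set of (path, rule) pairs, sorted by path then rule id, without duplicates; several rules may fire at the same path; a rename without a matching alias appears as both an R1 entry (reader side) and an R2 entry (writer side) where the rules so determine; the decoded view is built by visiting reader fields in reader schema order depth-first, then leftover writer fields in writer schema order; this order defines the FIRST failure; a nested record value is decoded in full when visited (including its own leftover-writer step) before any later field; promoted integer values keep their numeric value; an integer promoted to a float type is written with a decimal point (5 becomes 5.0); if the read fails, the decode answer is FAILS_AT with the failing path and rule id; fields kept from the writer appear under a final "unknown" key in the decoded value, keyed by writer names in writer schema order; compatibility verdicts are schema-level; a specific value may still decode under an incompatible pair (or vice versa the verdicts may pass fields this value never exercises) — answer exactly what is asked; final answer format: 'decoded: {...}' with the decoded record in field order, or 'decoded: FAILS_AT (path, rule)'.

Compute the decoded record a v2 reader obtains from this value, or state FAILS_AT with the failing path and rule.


each type pair in Shipment: writer, then reader
decode walk for Shipment under reader schema v2:
  role := "LOW"
  codes := null (not supplied -> null)
  meta.primary := true
  meta.avatar := null (not supplied -> null)
  meta.payload := 0x00
  writer meta.avatar: kept under "unknown"
  enabled := false (no value, default fills)
  writer enabled: kept under "unknown"
  writer signature: kept under "unknown"
  => decoded: {"role": "LOW", "codes": null, "meta": {"primary": true, "avatar": null, "payload": 0x00, "unknown": {"avatar": 0x00}}, "enabled": false, "unknown": {"enabled": false, "signature": 0x1A2B}}
ruling out the remaining Shipment differences:
  enum Role (field role in record Shipment): symbol ADMIN added -> inert under this dialect — no rule fires on Shipment and the result does not move

decoded: {"role": "LOW", "codes": null, "meta": {"primary": true, "avatar": null, "payload": 0x00, "unknown": {"avatar": 0x00}}, "enabled": false, "unknown": {"enabled": false, "signature": 0x1A2B}}


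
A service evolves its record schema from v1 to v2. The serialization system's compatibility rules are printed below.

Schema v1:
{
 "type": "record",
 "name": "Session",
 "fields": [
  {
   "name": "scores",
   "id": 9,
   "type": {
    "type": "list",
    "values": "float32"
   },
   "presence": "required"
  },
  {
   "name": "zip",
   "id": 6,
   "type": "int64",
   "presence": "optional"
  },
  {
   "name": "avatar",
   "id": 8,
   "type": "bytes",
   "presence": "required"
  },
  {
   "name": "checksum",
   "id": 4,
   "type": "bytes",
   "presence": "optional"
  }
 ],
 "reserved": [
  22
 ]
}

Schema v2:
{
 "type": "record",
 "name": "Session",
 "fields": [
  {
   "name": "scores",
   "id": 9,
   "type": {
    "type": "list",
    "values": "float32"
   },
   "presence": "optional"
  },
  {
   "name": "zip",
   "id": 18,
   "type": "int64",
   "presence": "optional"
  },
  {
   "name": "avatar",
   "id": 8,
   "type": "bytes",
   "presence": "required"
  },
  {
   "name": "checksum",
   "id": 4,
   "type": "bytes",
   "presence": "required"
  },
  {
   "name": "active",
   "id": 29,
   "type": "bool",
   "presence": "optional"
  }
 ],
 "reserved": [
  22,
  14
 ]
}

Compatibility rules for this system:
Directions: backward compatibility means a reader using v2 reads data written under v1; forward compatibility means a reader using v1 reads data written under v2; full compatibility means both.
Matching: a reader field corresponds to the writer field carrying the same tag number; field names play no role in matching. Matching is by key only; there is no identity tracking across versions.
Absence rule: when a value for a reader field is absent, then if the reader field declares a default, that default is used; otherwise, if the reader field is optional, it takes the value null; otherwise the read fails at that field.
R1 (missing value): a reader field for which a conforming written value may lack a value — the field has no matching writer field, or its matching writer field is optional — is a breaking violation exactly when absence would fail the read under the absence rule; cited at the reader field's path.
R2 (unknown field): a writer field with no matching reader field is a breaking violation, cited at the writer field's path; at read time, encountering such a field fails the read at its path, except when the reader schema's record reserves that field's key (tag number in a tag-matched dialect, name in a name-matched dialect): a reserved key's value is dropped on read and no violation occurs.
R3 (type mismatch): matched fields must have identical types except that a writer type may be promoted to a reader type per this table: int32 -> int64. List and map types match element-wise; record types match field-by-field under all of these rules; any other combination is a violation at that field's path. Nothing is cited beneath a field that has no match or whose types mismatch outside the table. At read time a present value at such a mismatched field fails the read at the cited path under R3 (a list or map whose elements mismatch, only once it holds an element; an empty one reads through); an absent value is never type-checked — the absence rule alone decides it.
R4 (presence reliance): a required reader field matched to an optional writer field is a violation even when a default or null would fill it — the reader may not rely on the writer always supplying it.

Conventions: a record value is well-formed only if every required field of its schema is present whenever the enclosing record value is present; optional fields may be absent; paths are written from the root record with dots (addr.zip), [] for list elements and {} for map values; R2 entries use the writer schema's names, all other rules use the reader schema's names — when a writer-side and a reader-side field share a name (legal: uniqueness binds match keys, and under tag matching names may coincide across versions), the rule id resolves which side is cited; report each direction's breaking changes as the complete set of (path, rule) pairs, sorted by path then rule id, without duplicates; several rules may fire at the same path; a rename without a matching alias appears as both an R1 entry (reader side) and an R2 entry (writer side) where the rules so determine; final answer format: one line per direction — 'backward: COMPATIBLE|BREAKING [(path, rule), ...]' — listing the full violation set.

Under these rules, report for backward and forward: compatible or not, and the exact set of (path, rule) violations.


backward: BREAKING [(checksum, R1), (checksum, R4), (zip, R2)]; forward: BREAKING [(active, R2), (scores, R1), (scores, R4), (zip, R2)]

each type pair in Session: writer, then reader
backward for Session (reader v2, writer v1):
  scores: paired with writer scores (list<float32> -> list<float32>; writer required)
  zip: no writer-side match
  avatar: paired with writer avatar (bytes -> bytes; writer required)
  checksum: paired with writer checksum (bytes -> bytes; writer optional)
  active: no writer-side match
  writer field zip has no reader counterpart
  R1 fires at checksum
  R4 fires at checksum
  R2 fires at zip
  => backward verdict for Session: BREAKING, 3 violation(s)
forward for Session (reader v1, writer v2):
  scores: paired with writer scores (list<float32> -> list<float32>; writer optional)
  zip: no writer-side match
  avatar: paired with writer avatar (bytes -> bytes; writer required)
  checksum: paired with writer checksum (bytes -> bytes; writer required)
  writer field zip has no reader counterpart
  writer field active has no reader counterpart
  R2 fires at active
  R1 fires at scores
  R4 fires at scores
  R2 fires at zip
  => forward verdict for Session: BREAKING, 4 violation(s)


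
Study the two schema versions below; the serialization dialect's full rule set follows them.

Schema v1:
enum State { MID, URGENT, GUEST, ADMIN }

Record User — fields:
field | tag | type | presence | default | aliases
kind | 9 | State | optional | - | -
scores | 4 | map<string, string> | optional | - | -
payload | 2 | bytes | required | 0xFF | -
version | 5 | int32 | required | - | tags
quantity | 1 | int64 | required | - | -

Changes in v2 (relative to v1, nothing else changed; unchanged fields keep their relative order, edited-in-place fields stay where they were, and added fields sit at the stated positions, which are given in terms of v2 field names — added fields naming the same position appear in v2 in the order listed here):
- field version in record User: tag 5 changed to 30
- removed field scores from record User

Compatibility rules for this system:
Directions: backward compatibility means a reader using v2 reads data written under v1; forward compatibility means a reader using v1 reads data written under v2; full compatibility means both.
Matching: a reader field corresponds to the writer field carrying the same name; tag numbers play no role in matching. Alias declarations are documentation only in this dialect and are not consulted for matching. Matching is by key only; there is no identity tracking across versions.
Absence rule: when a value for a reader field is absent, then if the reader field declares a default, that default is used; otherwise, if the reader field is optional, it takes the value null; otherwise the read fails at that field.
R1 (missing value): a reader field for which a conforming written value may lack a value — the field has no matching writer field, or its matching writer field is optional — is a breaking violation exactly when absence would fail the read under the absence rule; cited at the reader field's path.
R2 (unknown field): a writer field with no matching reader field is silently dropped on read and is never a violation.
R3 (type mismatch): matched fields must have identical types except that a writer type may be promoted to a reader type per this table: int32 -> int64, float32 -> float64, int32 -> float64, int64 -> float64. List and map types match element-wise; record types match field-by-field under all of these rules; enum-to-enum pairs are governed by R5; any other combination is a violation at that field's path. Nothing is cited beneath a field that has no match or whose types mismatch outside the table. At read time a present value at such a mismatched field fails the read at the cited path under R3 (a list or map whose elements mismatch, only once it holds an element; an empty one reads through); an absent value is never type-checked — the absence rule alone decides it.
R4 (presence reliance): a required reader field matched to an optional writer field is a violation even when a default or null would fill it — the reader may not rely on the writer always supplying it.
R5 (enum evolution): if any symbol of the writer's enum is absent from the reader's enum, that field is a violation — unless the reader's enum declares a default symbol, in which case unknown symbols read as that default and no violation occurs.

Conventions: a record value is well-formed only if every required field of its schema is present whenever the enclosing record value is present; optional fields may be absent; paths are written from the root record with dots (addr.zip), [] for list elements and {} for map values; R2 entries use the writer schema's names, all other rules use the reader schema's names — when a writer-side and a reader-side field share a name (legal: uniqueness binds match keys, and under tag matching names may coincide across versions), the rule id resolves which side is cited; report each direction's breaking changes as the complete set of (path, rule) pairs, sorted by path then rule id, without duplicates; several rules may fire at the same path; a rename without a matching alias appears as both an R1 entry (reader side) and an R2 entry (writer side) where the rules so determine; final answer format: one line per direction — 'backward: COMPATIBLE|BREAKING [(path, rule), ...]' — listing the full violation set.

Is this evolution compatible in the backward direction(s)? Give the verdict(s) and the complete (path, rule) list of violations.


each type pair in User: writer, then reader
backward analysis of User with v2 as reader and v1 as writer:
  kind: State -> State, writer optional; from kind
  payload: bytes -> bytes, writer required; from payload
  version: int32 -> int32, writer required; from version
  quantity: int64 -> int64, writer required; from quantity
  writer scores: unknown to reader
  => backward verdict for User: COMPATIBLE, no violations
diffs on User not affecting the asked answer:
  field version in record User: tag 5 changed to 30 -> fires no rule on User, leaving the asked answer as it is
  removed field scores from record User -> fires no rule on User, leaving the asked answer as it is

backward: COMPATIBLE []
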